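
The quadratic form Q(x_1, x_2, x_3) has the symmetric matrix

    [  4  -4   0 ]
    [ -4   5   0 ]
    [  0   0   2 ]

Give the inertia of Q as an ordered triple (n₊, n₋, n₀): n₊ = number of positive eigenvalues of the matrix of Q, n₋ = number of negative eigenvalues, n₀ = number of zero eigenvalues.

Symmetric row and column elimination reduces A to a congruent diagonal form with pivots 4, 1, 2.
That gives 3 positive pivots.

(3, 0, 0)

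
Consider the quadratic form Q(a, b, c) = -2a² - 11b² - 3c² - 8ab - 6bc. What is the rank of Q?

The symmetric matrix is A = [[-2, -4, 0], [-4, -11, -3], [0, -3, -3]].
Row-reducing A symmetrically gives the diagonal entries -2, -3, 0.
So there are 2 negative, 1 zero pivots.
The rank is the number of nonzero pivots: 2.

2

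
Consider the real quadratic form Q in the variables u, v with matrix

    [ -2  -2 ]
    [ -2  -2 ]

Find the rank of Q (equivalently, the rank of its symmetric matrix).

1

Applying the same elementary operations to the rows and columns of A produces a congruent diagonal matrix with entries -2, 0.
That gives 1 negative, 1 zero pivots.
The rank is the number of nonzero pivots: 1.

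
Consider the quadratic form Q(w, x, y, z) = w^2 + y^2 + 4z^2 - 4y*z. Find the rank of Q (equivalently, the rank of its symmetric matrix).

The symmetric matrix is A = [[1, 0, 0, 0], [0, 0, 0, 0], [0, 0, 1, -2], [0, 0, -2, 4]].
Symmetric row and column elimination reduces A to a congruent diagonal form with pivots 1, 0, 1, 0.
So there are 2 positive, 2 zero pivots.
The rank is the number of nonzero pivots: 2.

2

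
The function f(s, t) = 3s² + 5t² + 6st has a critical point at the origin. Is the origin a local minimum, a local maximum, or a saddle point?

local minimum

The Hessian at the origin is H = [[6, 6], [6, 10]].
det H = 6·10 − (6)² = 24 > 0 and H[1,1] = 6 > 0, so H is positive definite.
Therefore the origin is a local minimum.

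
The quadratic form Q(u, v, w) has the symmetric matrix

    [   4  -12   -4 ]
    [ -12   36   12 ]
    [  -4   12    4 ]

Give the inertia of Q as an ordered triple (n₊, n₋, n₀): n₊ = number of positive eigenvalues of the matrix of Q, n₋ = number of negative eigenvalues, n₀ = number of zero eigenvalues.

(1, 0, 2)

Congruent diagonalization of A (simultaneous row and column reduction) yields pivots 4, 0, 0.
That gives 1 positive, 2 zero pivots.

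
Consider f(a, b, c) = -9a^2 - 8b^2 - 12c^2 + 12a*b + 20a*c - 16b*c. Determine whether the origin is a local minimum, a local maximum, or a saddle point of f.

The Hessian at the origin is H = [[-18, 12, 20], [12, -16, -16], [20, -16, -24]].
Symmetric row and column elimination reduces H to a congruent diagonal form with pivots -18, -8, -8/9.
So there are 3 negative pivots.
H is negative definite, so the origin is a strict local maximum.

local maximum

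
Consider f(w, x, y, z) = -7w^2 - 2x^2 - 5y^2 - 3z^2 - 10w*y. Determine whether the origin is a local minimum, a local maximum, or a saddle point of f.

local maximum

The Hessian at the origin is H = [[-14, 0, -10, 0], [0, -4, 0, 0], [-10, 0, -10, 0], [0, 0, 0, -6]].
Row-reducing H symmetrically gives the diagonal entries -14, -4, -20/7, -6.
Counting signs: 4 negative.
H is negative definite, so the origin is a strict local maximum.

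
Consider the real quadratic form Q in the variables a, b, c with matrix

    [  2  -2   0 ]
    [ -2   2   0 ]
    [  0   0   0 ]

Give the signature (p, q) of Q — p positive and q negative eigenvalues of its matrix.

(1, 0)

Row-reducing A symmetrically gives the diagonal entries 2, 0, 0.
So there are 1 positive, 2 zero pivots.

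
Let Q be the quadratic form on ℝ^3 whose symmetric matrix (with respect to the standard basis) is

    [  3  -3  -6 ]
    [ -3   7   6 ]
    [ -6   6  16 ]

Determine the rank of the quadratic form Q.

Congruent diagonalization of A (simultaneous row and column reduction) yields pivots 3, 4, 4.
That gives 3 positive pivots.
The rank is the number of nonzero pivots: 3.

3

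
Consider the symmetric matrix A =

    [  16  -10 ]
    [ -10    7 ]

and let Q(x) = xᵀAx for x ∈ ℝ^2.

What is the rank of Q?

2

An LDLᵀ factorisation of A has diagonal entries 16, 3/4.
Counting signs: 2 positive.
The rank is the number of nonzero pivots: 2.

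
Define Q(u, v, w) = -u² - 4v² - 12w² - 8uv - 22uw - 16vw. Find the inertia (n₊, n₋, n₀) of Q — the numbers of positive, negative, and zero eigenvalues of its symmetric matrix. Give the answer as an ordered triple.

Write A = [[-1, -4, -11], [-4, -4, -8], [-11, -8, -12]].
Symmetric row and column elimination reduces A to a congruent diagonal form with pivots -1, 12, 1.
Counting signs: 2 positive, 1 negative.

(2, 1, 0)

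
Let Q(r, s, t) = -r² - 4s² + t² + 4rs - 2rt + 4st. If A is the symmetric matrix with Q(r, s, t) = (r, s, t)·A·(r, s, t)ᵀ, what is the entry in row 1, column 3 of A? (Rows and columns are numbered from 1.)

The coefficient of r·t in Q is -2. For a symmetric A this equals A[1,3] + A[3,1] = 2·A[1,3].
So A[1,3] = -2/2 = -1.

-1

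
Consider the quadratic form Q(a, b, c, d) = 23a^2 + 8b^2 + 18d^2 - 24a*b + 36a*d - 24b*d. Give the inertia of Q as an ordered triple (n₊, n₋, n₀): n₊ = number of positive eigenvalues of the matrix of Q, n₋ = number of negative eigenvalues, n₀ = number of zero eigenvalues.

Write A = [[23, -12, 0, 18], [-12, 8, 0, -12], [0, 0, 0, 0], [18, -12, 0, 18]].
Congruent diagonalization of A (simultaneous row and column reduction) yields pivots 23, 40/23, 0, 0.
That gives 2 positive, 2 zero pivots.

(2, 0, 2)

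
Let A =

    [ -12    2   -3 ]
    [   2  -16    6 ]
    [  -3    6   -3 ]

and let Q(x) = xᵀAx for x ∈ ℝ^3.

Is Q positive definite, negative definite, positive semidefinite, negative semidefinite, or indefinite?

negative definite

Congruent diagonalization of A (simultaneous row and column reduction) yields pivots -12, -47/3, -15/47.
So there are 3 negative pivots.
Hence Q is negative definite.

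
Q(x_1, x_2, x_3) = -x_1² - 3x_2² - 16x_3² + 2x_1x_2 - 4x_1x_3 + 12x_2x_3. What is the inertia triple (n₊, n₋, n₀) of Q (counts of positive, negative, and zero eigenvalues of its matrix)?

The associated matrix is A = [[-1, 1, -2], [1, -3, 6], [-2, 6, -16]].
Congruent diagonalization of A (simultaneous row and column reduction) yields pivots -1, -2, -4.
That gives 3 negative pivots.

(0, 3, 0)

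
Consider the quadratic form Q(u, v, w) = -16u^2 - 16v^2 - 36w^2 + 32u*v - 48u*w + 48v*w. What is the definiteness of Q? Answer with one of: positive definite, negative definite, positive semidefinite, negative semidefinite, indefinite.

The associated matrix is A = [[-16, 16, -24], [16, -16, 24], [-24, 24, -36]].
Congruent diagonalization of A (simultaneous row and column reduction) yields pivots -16, 0, 0.
Counting signs: 1 negative, 2 zero.
Hence Q is negative semidefinite.

negative semidefinite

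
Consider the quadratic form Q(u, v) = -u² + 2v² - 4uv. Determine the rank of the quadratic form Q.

The symmetric matrix is A = [[-1, -2], [-2, 2]].
Symmetric row and column elimination reduces A to a congruent diagonal form with pivots -1, 6.
Counting signs: 1 positive, 1 negative.
The rank is the number of nonzero pivots: 2.

2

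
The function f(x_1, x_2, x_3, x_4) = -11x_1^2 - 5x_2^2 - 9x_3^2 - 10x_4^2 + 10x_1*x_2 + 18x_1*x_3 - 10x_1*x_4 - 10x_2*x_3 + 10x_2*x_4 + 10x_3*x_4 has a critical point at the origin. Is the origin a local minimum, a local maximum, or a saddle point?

local maximum

The Hessian at the origin is H = [[-22, 10, 18, -10], [10, -10, -10, 10], [18, -10, -18, 10], [-10, 10, 10, -20]].
Congruent diagonalization of H (simultaneous row and column reduction) yields pivots -22, -60/11, -8/3, -10.
So there are 4 negative pivots.
H is negative definite, so the origin is a strict local maximum.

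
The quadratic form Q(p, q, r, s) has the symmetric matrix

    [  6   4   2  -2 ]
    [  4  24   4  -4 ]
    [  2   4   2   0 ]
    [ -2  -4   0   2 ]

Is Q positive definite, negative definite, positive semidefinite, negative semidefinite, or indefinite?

Symmetric row and column elimination reduces A to a congruent diagonal form with pivots 6, 64/3, 1, 0.
That gives 3 positive, 1 zero pivots.
Hence Q is positive semidefinite.

positive semidefinite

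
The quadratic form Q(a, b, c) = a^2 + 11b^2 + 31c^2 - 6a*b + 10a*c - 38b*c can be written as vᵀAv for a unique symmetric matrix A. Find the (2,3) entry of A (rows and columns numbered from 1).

The coefficient of b·c in Q is -38. For a symmetric A this equals A[2,3] + A[3,2] = 2·A[2,3].
So A[2,3] = -38/2 = -19.

-19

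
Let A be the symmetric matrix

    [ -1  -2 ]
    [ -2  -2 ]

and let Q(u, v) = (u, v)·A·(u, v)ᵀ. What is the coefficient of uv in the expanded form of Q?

The coefficient of uv is A[1,2] + A[2,1] = 2·(-2) = -4.

-4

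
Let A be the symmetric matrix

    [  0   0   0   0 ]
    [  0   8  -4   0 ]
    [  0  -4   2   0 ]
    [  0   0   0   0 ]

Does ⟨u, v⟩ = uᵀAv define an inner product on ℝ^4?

Symmetric row and column elimination reduces A to a congruent diagonal form with pivots 0, 8, 0, 0.
Counting signs: 1 positive, 3 zero.
Hence Q is positive semidefinite.
⟨·,·⟩ is an inner product exactly when A is positive definite.

no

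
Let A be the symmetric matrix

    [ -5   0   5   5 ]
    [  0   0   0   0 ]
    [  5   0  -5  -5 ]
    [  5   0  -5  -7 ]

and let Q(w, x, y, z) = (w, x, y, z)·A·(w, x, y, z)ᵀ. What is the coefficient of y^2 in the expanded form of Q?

-5

The coefficient of y^2 is the diagonal entry A[3,3] = -5.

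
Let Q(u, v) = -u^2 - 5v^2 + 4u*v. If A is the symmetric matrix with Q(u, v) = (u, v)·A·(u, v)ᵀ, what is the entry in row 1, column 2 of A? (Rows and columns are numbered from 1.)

The coefficient of u·v in Q is 4. For a symmetric A this equals A[1,2] + A[2,1] = 2·A[1,2].
So A[1,2] = 4/2 = 2.

2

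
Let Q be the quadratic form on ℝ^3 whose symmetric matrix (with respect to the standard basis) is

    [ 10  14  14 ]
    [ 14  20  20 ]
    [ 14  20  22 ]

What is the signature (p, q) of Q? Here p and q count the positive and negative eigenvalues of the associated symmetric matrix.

(3, 0)

Congruent diagonalization of A (simultaneous row and column reduction) yields pivots 10, 2/5, 2.
So there are 3 positive pivots.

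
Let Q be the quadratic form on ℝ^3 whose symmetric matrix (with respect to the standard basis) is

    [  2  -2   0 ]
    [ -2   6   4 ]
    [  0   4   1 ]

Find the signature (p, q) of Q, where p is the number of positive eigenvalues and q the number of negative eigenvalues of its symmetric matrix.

(2, 1)

An LDLᵀ factorisation of A has diagonal entries 2, 4, -3.
Counting signs: 2 positive, 1 negative.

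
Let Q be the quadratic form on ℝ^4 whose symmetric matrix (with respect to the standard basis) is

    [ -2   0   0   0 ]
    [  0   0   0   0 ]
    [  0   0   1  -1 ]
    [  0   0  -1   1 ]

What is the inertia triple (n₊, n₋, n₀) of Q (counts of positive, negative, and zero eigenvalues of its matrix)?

(1, 1, 2)

Row-reducing A symmetrically gives the diagonal entries -2, 0, 1, 0.
Counting signs: 1 positive, 1 negative, 2 zero.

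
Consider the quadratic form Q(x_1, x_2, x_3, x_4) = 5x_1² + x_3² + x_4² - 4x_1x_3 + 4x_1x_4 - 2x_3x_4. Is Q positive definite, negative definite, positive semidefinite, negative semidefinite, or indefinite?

Write A = [[5, 0, -2, 2], [0, 0, 0, 0], [-2, 0, 1, -1], [2, 0, -1, 1]].
Row-reducing A symmetrically gives the diagonal entries 5, 0, 1/5, 0.
Counting signs: 2 positive, 2 zero.
Hence Q is positive semidefinite.

positive semidefinite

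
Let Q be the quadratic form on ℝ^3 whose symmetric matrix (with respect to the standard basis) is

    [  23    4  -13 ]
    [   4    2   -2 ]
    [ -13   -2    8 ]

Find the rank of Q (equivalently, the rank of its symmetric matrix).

Row-reducing A symmetrically gives the diagonal entries 23, 30/23, 3/5.
So there are 3 positive pivots.
The rank is the number of nonzero pivots: 3.

3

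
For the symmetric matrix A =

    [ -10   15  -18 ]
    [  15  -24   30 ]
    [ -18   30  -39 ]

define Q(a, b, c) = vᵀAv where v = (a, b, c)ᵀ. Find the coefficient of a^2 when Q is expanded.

The coefficient of a^2 is the diagonal entry A[1,1] = -10.

-10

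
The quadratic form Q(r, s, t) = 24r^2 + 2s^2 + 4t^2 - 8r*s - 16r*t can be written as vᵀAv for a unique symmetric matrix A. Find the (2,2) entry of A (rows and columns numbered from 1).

2

The coefficient of s^2 in Q is 2, and that is exactly A[2,2].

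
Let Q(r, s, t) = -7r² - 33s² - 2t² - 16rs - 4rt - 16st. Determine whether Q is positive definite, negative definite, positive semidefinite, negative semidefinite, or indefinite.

negative definite

The associated matrix is A = [[-7, -8, -2], [-8, -33, -8], [-2, -8, -2]].
Symmetric row and column elimination reduces A to a congruent diagonal form with pivots -7, -167/7, -10/167.
Counting signs: 3 negative.
Hence Q is negative definite.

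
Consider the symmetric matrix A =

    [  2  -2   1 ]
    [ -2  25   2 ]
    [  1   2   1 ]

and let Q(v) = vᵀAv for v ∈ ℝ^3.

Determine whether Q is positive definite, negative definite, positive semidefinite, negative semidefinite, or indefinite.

positive definite

Symmetric row and column elimination reduces A to a congruent diagonal form with pivots 2, 23, 5/46.
That gives 3 positive pivots.
Hence Q is positive definite.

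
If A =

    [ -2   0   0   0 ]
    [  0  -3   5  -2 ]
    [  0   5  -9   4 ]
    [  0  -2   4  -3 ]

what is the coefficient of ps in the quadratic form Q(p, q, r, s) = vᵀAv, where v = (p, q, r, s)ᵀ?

0

The coefficient of ps is A[1,4] + A[4,1] = 2·0 = 0.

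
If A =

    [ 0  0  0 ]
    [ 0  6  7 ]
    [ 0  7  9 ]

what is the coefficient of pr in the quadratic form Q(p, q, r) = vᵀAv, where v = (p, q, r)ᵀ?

The coefficient of pr is A[1,3] + A[3,1] = 2·0 = 0.

0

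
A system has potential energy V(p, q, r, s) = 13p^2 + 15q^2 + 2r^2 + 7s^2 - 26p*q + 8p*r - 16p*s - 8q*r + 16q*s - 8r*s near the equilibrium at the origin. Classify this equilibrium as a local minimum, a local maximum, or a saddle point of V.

saddle point

The Hessian at the origin is H = [[26, -26, 8, -16], [-26, 30, -8, 16], [8, -8, 4, -8], [-16, 16, -8, 14]].
An LDLᵀ factorisation of H has diagonal entries 26, 4, 20/13, -2.
That gives 3 positive, 1 negative pivots.
H is indefinite, so the origin is a saddle point.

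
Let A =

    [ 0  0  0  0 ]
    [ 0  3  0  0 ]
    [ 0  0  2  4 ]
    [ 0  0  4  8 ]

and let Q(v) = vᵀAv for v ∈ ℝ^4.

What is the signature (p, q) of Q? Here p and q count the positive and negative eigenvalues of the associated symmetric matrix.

(2, 0)

Symmetric row and column elimination reduces A to a congruent diagonal form with pivots 0, 3, 2, 0.
So there are 2 positive, 2 zero pivots.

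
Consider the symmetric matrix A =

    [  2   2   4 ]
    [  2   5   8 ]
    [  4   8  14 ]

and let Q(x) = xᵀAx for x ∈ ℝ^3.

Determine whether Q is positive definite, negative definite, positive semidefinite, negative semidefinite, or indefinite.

positive definite

Leading principal minors: Δ_1 = 2, Δ_2 = 6, Δ_3 = 4.
All leading principal minors are positive, so by Sylvester's criterion Q is positive definite.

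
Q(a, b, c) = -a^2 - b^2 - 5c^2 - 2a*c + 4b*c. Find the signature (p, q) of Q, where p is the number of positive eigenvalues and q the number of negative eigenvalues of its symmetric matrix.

The associated matrix is A = [[-1, 0, -1], [0, -1, 2], [-1, 2, -5]].
Symmetric row and column elimination reduces A to a congruent diagonal form with pivots -1, -1, 0.
So there are 2 negative, 1 zero pivots.

(0, 2)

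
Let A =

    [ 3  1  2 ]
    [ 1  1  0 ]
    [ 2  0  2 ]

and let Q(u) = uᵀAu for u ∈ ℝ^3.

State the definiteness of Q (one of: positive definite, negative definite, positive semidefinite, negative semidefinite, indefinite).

positive semidefinite

Congruent diagonalization of A (simultaneous row and column reduction) yields pivots 3, 2/3, 0.
That gives 2 positive, 1 zero pivots.
Hence Q is positive semidefinite.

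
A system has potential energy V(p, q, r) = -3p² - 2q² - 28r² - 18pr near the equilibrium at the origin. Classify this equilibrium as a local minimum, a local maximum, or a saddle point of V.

The Hessian at the origin is H = [[-6, 0, -18], [0, -4, 0], [-18, 0, -56]].
Symmetric row and column elimination reduces H to a congruent diagonal form with pivots -6, -4, -2.
Counting signs: 3 negative.
H is negative definite, so the origin is a strict local maximum.

local maximum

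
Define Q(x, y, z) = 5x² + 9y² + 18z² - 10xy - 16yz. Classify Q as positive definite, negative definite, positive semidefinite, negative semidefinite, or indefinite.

positive definite

The symmetric matrix is A = [[5, -5, 0], [-5, 9, -8], [0, -8, 18]].
Row-reducing A symmetrically gives the diagonal entries 5, 4, 2.
That gives 3 positive pivots.
Hence Q is positive definite.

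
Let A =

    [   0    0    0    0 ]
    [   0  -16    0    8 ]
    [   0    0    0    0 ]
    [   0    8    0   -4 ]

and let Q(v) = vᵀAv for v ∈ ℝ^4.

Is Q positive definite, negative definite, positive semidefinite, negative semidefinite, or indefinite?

negative semidefinite

Congruent diagonalization of A (simultaneous row and column reduction) yields pivots 0, -16, 0, 0.
That gives 1 negative, 3 zero pivots.
Hence Q is negative semidefinite.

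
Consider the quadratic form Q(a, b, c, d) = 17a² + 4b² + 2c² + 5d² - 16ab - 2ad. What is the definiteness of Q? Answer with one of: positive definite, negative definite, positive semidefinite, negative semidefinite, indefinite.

positive definite

The symmetric matrix of Q is A = [[17, -8, 0, -1], [-8, 4, 0, 0], [0, 0, 2, 0], [-1, 0, 0, 5]].
Leading principal minors: Δ_1 = 17, Δ_2 = 4, Δ_3 = 8, Δ_4 = 32.
All leading principal minors are positive, so by Sylvester's criterion Q is positive definite.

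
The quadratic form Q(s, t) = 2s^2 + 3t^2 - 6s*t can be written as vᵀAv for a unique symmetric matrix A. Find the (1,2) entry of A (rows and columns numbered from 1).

-3

The coefficient of s·t in Q is -6. For a symmetric A this equals A[1,2] + A[2,1] = 2·A[1,2].
So A[1,2] = -6/2 = -3.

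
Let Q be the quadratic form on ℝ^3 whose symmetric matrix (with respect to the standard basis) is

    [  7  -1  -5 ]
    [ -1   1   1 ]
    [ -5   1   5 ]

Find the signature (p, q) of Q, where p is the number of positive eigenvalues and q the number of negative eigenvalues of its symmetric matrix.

(3, 0)

Symmetric row and column elimination reduces A to a congruent diagonal form with pivots 7, 6/7, 4/3.
That gives 3 positive pivots.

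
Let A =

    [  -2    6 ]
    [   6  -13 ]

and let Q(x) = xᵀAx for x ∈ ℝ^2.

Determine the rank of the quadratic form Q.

2

Row-reducing A symmetrically gives the diagonal entries -2, 5.
That gives 1 positive, 1 negative pivots.
The rank is the number of nonzero pivots: 2.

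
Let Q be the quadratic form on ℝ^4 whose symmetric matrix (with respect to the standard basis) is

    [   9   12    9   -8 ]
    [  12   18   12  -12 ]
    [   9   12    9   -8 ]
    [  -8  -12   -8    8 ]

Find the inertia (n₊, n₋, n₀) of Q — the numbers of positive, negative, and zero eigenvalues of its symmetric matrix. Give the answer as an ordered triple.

(2, 0, 2)

Congruent diagonalization of A (simultaneous row and column reduction) yields pivots 9, 2, 0, 0.
So there are 2 positive, 2 zero pivots.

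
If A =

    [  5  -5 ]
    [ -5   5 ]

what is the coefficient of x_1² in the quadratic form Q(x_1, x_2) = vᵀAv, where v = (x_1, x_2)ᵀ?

The coefficient of x_1² is the diagonal entry A[1,1] = 5.

5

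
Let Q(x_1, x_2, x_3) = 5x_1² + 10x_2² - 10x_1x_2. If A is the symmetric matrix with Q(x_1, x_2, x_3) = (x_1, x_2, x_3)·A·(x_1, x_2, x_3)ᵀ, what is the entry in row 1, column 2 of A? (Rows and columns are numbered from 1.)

-5

The coefficient of x_1·x_2 in Q is -10. For a symmetric A this equals A[1,2] + A[2,1] = 2·A[1,2].
So A[1,2] = -10/2 = -5.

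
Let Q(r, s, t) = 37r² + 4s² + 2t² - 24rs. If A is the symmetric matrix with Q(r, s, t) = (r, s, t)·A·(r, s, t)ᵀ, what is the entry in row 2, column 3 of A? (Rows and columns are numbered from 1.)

The coefficient of s·t in Q is 0. For a symmetric A this equals A[2,3] + A[3,2] = 2·A[2,3].
So A[2,3] = 0/2 = 0.

0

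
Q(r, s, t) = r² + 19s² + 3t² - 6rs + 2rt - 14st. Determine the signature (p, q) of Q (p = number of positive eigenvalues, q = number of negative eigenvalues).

(3, 0)

The symmetric matrix is A = [[1, -3, 1], [-3, 19, -7], [1, -7, 3]].
Symmetric row and column elimination reduces A to a congruent diagonal form with pivots 1, 10, 2/5.
Counting signs: 3 positive.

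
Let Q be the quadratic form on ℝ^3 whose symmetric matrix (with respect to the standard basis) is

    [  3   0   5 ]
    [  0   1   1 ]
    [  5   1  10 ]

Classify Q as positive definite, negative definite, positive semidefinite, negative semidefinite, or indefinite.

An LDLᵀ factorisation of A has diagonal entries 3, 1, 2/3.
So there are 3 positive pivots.
Hence Q is positive definite.

positive definite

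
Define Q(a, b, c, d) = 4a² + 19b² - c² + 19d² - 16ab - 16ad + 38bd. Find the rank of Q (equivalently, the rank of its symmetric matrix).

3

The symmetric matrix is A = [[4, -8, 0, -8], [-8, 19, 0, 19], [0, 0, -1, 0], [-8, 19, 0, 19]].
Row-reducing A symmetrically gives the diagonal entries 4, 3, -1, 0.
Counting signs: 2 positive, 1 negative, 1 zero.
The rank is the number of nonzero pivots: 3.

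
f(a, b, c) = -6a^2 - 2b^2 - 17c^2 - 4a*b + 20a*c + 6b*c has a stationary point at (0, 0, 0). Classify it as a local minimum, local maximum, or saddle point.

The Hessian at the origin is H = [[-12, -4, 20], [-4, -4, 6], [20, 6, -34]].
Row-reducing H symmetrically gives the diagonal entries -12, -8/3, -1/2.
That gives 3 negative pivots.
H is negative definite, so the origin is a strict local maximum.

local maximum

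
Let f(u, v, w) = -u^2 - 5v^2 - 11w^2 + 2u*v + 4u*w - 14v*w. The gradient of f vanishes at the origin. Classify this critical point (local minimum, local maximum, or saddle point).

The Hessian at the origin is H = [[-2, 2, 4], [2, -10, -14], [4, -14, -22]].
Congruent diagonalization of H (simultaneous row and column reduction) yields pivots -2, -8, -3/2.
Counting signs: 3 negative.
H is negative definite, so the origin is a strict local maximum.

local maximum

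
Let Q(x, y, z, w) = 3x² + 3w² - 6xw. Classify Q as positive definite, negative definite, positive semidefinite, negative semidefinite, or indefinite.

positive semidefinite

The symmetric matrix is A = [[3, 0, 0, -3], [0, 0, 0, 0], [0, 0, 0, 0], [-3, 0, 0, 3]].
Applying the same elementary operations to the rows and columns of A produces a congruent diagonal matrix with entries 3, 0, 0, 0.
Counting signs: 1 positive, 3 zero.
Hence Q is positive semidefinite.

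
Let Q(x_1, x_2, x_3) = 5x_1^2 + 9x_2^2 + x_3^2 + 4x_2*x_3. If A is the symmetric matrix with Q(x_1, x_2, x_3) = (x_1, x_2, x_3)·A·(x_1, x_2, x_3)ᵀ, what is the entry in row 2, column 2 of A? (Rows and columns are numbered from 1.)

The coefficient of x_2^2 in Q is 9, and that is exactly A[2,2].

9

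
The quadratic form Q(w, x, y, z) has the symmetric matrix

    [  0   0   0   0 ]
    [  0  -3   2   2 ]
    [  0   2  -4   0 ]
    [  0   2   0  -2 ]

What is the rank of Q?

Row-reducing A symmetrically gives the diagonal entries 0, -3, -8/3, 0.
So there are 2 negative, 2 zero pivots.
The rank is the number of nonzero pivots: 2.

2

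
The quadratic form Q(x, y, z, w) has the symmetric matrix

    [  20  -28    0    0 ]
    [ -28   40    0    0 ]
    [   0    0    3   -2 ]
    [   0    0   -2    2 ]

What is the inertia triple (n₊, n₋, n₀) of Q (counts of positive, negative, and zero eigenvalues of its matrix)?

(4, 0, 0)

Symmetric row and column elimination reduces A to a congruent diagonal form with pivots 20, 4/5, 3, 2/3.
That gives 4 positive pivots.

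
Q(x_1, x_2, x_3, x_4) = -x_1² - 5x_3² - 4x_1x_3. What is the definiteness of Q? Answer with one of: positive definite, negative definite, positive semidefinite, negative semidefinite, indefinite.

Write A = [[-1, 0, -2, 0], [0, 0, 0, 0], [-2, 0, -5, 0], [0, 0, 0, 0]].
Row-reducing A symmetrically gives the diagonal entries -1, 0, -1, 0.
That gives 2 negative, 2 zero pivots.
Hence Q is negative semidefinite.

negative semidefinite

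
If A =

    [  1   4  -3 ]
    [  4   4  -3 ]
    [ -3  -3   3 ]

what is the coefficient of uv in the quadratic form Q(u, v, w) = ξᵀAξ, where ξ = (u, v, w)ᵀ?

8

The coefficient of uv is A[1,2] + A[2,1] = 2·4 = 8.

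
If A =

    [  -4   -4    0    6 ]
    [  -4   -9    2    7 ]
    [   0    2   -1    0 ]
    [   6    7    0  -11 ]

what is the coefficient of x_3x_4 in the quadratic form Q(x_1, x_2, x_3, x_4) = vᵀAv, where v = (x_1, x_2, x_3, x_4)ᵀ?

0

The coefficient of x_3x_4 is A[3,4] + A[4,3] = 2·0 = 0.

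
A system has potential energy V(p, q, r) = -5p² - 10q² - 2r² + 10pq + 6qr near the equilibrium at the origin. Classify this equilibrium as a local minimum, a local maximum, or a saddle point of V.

local maximum

The Hessian at the origin is H = [[-10, 10, 0], [10, -20, 6], [0, 6, -4]].
An LDLᵀ factorisation of H has diagonal entries -10, -10, -2/5.
Counting signs: 3 negative.
H is negative definite, so the origin is a strict local maximum.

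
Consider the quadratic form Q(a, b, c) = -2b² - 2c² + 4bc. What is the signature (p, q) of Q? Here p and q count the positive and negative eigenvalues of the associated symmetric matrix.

The symmetric matrix is A = [[0, 0, 0], [0, -2, 2], [0, 2, -2]].
Congruent diagonalization of A (simultaneous row and column reduction) yields pivots 0, -2, 0.
Counting signs: 1 negative, 2 zero.

(0, 1)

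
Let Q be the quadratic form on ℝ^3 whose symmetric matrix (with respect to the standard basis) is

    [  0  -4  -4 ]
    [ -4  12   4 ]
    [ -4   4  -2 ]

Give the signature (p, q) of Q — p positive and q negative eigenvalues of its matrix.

By Sylvester's law of inertia any congruent diagonalization of A has 2 positive, 1 negative and 0 zero entries.

(2, 1)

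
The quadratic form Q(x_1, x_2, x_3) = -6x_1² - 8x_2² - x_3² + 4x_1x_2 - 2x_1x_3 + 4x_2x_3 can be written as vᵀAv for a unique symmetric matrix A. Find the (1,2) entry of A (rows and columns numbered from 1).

The coefficient of x_1·x_2 in Q is 4. For a symmetric A this equals A[1,2] + A[2,1] = 2·A[1,2].
So A[1,2] = 4/2 = 2.

2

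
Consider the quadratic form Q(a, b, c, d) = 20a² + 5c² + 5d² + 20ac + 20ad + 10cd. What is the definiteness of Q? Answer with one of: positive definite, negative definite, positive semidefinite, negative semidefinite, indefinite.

Write A = [[20, 0, 10, 10], [0, 0, 0, 0], [10, 0, 5, 5], [10, 0, 5, 5]].
Symmetric row and column elimination reduces A to a congruent diagonal form with pivots 20, 0, 0, 0.
That gives 1 positive, 3 zero pivots.
Hence Q is positive semidefinite.

positive semidefinite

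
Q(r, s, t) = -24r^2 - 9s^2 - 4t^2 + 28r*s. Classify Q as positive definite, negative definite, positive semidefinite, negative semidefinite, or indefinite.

The symmetric matrix of Q is A = [[-24, 14, 0], [14, -9, 0], [0, 0, -4]].
Leading principal minors: Δ_1 = -24, Δ_2 = 20, Δ_3 = -80.
The signs alternate starting with Δ_1 < 0, so by Sylvester's criterion Q is negative definite.

negative definite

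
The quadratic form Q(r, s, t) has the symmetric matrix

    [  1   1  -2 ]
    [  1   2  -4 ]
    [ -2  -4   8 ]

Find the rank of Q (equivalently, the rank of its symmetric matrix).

Symmetric row and column elimination reduces A to a congruent diagonal form with pivots 1, 1, 0.
So there are 2 positive, 1 zero pivots.
The rank is the number of nonzero pivots: 2.

2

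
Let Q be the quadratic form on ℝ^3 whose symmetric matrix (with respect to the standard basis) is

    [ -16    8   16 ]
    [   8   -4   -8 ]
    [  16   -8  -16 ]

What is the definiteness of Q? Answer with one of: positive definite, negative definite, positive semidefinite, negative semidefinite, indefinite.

Row-reducing A symmetrically gives the diagonal entries -16, 0, 0.
That gives 1 negative, 2 zero pivots.
Hence Q is negative semidefinite.

negative semidefinite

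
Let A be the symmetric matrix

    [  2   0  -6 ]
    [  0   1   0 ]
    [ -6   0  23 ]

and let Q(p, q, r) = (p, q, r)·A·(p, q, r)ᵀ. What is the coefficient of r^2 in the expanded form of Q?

The coefficient of r^2 is the diagonal entry A[3,3] = 23.

23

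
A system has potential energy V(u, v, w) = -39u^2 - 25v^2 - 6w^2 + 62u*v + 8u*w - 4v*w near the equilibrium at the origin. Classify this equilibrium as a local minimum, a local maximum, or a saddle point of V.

local maximum

The Hessian at the origin is H = [[-78, 62, 8], [62, -50, -4], [8, -4, -12]].
Congruent diagonalization of H (simultaneous row and column reduction) yields pivots -78, -28/39, -24/7.
So there are 3 negative pivots.
H is negative definite, so the origin is a strict local maximum.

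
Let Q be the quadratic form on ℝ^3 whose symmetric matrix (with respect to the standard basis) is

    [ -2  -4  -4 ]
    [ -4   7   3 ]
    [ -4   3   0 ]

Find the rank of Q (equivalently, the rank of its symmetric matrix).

3

Congruent diagonalization of A (simultaneous row and column reduction) yields pivots -2, 15, -1/15.
That gives 1 positive, 2 negative pivots.
The rank is the number of nonzero pivots: 3.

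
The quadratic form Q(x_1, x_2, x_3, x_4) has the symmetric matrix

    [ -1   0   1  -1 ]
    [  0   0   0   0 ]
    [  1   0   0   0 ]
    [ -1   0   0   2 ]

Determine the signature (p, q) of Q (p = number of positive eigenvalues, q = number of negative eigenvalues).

Congruent diagonalization of A (simultaneous row and column reduction) yields pivots -1, 0, 1, 2.
Counting signs: 2 positive, 1 negative, 1 zero.

(2, 1)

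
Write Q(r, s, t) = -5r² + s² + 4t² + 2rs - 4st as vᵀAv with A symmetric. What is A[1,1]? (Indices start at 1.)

-5

The coefficient of r² in Q is -5, and that is exactly A[1,1].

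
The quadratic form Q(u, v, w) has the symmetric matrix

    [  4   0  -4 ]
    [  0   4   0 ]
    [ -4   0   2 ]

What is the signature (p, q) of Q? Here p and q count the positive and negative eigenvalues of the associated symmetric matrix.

(2, 1)

Row-reducing A symmetrically gives the diagonal entries 4, 4, -2.
Counting signs: 2 positive, 1 negative.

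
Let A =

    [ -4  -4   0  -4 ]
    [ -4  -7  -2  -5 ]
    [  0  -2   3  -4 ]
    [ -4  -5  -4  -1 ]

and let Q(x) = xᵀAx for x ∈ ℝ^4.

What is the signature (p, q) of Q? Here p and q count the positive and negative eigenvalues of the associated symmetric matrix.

(2, 2)

Row-reducing A symmetrically gives the diagonal entries -4, -3, 13/3, 10/13.
Counting signs: 2 positive, 2 negative.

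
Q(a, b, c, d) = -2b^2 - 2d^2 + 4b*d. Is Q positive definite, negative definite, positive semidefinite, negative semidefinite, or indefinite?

The symmetric matrix is A = [[0, 0, 0, 0], [0, -2, 0, 2], [0, 0, 0, 0], [0, 2, 0, -2]].
Congruent diagonalization of A (simultaneous row and column reduction) yields pivots 0, -2, 0, 0.
Counting signs: 1 negative, 3 zero.
Hence Q is negative semidefinite.

negative semidefinite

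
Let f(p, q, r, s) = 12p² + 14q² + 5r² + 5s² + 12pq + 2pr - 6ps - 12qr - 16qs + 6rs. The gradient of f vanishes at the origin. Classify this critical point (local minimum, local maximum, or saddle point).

The Hessian at the origin is H = [[24, 12, 2, -6], [12, 28, -12, -16], [2, -12, 10, 6], [-6, -16, 6, 10]].
Congruent diagonalization of H (simultaneous row and column reduction) yields pivots 24, 22, 71/33, 12/71.
That gives 4 positive pivots.
H is positive definite, so the origin is a strict local minimum.

local minimum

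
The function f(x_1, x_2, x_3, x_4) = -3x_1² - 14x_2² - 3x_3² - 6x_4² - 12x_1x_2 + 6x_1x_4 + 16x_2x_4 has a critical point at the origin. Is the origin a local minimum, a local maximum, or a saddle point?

The Hessian at the origin is H = [[-6, -12, 0, 6], [-12, -28, 0, 16], [0, 0, -6, 0], [6, 16, 0, -12]].
An LDLᵀ factorisation of H has diagonal entries -6, -4, -6, -2.
Counting signs: 4 negative.
H is negative definite, so the origin is a strict local maximum.

local maximum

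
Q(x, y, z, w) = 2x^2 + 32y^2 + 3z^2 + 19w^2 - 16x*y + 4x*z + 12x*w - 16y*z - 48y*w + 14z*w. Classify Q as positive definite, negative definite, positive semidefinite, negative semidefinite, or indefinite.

The symmetric matrix is A = [[2, -8, 2, 6], [-8, 32, -8, -24], [2, -8, 3, 7], [6, -24, 7, 19]].
Congruent diagonalization of A (simultaneous row and column reduction) yields pivots 2, 0, 1, 0.
That gives 2 positive, 2 zero pivots.
Hence Q is positive semidefinite.

positive semidefinite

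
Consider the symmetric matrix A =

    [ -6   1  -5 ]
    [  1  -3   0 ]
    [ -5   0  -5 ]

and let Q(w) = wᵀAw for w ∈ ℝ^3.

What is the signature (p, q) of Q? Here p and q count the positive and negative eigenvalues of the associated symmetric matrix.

(0, 3)

Row-reducing A symmetrically gives the diagonal entries -6, -17/6, -10/17.
That gives 3 negative pivots.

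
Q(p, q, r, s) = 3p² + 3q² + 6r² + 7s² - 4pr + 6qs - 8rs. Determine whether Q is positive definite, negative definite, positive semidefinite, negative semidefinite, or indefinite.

positive definite

The symmetric matrix of Q is A = [[3, 0, -2, 0], [0, 3, 0, 3], [-2, 0, 6, -4], [0, 3, -4, 7]].
Leading principal minors: Δ_1 = 3, Δ_2 = 9, Δ_3 = 42, Δ_4 = 24.
All leading principal minors are positive, so by Sylvester's criterion Q is positive definite.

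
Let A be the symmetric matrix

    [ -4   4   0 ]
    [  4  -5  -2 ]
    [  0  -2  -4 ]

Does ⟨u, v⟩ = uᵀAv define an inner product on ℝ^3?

Symmetric row and column elimination reduces A to a congruent diagonal form with pivots -4, -1, 0.
That gives 2 negative, 1 zero pivots.
Hence Q is negative semidefinite.
⟨·,·⟩ is an inner product exactly when A is positive definite.

no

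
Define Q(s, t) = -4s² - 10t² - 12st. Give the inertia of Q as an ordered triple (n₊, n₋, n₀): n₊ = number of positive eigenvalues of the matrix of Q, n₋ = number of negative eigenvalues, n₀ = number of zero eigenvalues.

(0, 2, 0)

Write A = [[-4, -6], [-6, -10]].
Symmetric row and column elimination reduces A to a congruent diagonal form with pivots -4, -1.
Counting signs: 2 negative.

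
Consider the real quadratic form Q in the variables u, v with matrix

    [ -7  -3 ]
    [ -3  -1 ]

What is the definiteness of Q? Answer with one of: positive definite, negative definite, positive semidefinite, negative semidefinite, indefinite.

For the 2×2 matrix [[-7, -3], [-3, -1]]: det = -7·-1 − (-3)² = -2, trace = -8.
det < 0 so the eigenvalues have opposite signs; the form is indefinite.

indefinite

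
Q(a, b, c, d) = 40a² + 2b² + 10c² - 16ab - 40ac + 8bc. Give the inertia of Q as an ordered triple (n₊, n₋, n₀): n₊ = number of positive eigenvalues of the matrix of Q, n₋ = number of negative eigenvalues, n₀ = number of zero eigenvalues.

(2, 0, 2)

The symmetric matrix is A = [[40, -8, -20, 0], [-8, 2, 4, 0], [-20, 4, 10, 0], [0, 0, 0, 0]].
Row-reducing A symmetrically gives the diagonal entries 40, 2/5, 0, 0.
That gives 2 positive, 2 zero pivots.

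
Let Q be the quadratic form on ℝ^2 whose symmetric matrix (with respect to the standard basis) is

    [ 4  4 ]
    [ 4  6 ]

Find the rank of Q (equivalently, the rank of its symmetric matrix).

2

Applying the same elementary operations to the rows and columns of A produces a congruent diagonal matrix with entries 4, 2.
That gives 2 positive pivots.
The rank is the number of nonzero pivots: 2.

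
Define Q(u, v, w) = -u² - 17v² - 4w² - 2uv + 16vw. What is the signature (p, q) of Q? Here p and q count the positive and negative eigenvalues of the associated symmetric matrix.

(0, 2)

Write A = [[-1, -1, 0], [-1, -17, 8], [0, 8, -4]].
Congruent diagonalization of A (simultaneous row and column reduction) yields pivots -1, -16, 0.
Counting signs: 2 negative, 1 zero.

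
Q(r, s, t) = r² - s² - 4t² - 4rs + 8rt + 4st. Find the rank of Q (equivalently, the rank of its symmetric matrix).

2

The symmetric matrix is A = [[1, -2, 4], [-2, -1, 2], [4, 2, -4]].
Congruent diagonalization of A (simultaneous row and column reduction) yields pivots 1, -5, 0.
So there are 1 positive, 1 negative, 1 zero pivots.
The rank is the number of nonzero pivots: 2.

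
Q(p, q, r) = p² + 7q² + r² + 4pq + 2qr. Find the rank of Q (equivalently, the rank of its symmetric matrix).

3

The associated matrix is A = [[1, 2, 0], [2, 7, 1], [0, 1, 1]].
An LDLᵀ factorisation of A has diagonal entries 1, 3, 2/3.
That gives 3 positive pivots.
The rank is the number of nonzero pivots: 3.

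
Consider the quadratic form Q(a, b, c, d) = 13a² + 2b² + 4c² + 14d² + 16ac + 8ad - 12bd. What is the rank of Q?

4

The symmetric matrix is A = [[13, 0, 8, 4], [0, 2, 0, -6], [8, 0, 4, 0], [4, -6, 0, 14]].
An LDLᵀ factorisation of A has diagonal entries 13, 2, -12/13, 4/3.
So there are 3 positive, 1 negative pivots.
The rank is the number of nonzero pivots: 4.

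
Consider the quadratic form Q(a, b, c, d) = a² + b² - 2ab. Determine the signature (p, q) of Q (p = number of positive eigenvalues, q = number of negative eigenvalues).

The symmetric matrix is A = [[1, -1, 0, 0], [-1, 1, 0, 0], [0, 0, 0, 0], [0, 0, 0, 0]].
Symmetric row and column elimination reduces A to a congruent diagonal form with pivots 1, 0, 0, 0.
So there are 1 positive, 3 zero pivots.

(1, 0)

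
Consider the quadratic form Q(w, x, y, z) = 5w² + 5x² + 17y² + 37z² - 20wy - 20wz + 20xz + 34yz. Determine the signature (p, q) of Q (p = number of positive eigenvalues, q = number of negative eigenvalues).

(2, 1)

The symmetric matrix is A = [[5, 0, -10, -10], [0, 5, 0, 10], [-10, 0, 17, 17], [-10, 10, 17, 37]].
Symmetric row and column elimination reduces A to a congruent diagonal form with pivots 5, 5, -3, 0.
That gives 2 positive, 1 negative, 1 zero pivots.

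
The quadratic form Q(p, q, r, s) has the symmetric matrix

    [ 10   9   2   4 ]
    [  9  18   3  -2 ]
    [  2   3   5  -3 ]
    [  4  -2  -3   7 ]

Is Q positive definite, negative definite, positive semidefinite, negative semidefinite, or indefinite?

Symmetric row and column elimination reduces A to a congruent diagonal form with pivots 10, 99/10, 49/11, 20/441.
Counting signs: 4 positive.
Hence Q is positive definite.

positive definite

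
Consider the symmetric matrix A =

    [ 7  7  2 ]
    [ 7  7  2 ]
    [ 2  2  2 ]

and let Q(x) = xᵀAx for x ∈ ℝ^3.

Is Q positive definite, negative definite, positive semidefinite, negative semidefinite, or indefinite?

positive semidefinite

Congruent diagonalization of A (simultaneous row and column reduction) yields pivots 7, 0, 10/7.
That gives 2 positive, 1 zero pivots.
Hence Q is positive semidefinite.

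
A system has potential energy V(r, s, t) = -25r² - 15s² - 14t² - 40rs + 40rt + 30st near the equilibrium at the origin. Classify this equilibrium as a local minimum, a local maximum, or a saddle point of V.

saddle point

The Hessian at the origin is H = [[-50, -40, 40], [-40, -30, 30], [40, 30, -28]].
An LDLᵀ factorisation of H has diagonal entries -50, 2, 2.
So there are 2 positive, 1 negative pivots.
H is indefinite, so the origin is a saddle point.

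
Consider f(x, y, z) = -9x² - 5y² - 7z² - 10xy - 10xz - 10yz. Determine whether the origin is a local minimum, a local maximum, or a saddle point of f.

local maximum

The Hessian at the origin is H = [[-18, -10, -10], [-10, -10, -10], [-10, -10, -14]].
Congruent diagonalization of H (simultaneous row and column reduction) yields pivots -18, -40/9, -4.
So there are 3 negative pivots.
H is negative definite, so the origin is a strict local maximum.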